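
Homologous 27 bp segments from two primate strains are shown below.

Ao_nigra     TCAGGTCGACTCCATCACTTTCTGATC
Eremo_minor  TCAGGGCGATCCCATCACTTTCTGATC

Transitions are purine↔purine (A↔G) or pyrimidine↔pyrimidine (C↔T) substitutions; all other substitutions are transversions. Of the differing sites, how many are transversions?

1

Differing sites — 6:T/G (Tv); 10:C/T (Ti); 11:T/C (Ti).
Of the 3 differences, 2 transitions and 1 transversion, so the answer is 1.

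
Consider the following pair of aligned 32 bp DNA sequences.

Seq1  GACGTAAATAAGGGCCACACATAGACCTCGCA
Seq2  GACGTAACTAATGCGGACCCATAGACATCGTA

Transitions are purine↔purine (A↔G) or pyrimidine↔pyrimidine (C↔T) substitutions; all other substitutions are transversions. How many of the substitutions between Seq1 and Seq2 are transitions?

The sequences differ at positions 8 (A/C, transversion), 12 (G/T, transversion), 14 (G/C, transversion), 15 (C/G, transversion), 16 (C/G, transversion), 19 (A/C, transversion), 27 (C/A, transversion), 31 (C/T, transition).
Of the 8 differences, 1 transition and 7 transversions, so the answer is 1.

1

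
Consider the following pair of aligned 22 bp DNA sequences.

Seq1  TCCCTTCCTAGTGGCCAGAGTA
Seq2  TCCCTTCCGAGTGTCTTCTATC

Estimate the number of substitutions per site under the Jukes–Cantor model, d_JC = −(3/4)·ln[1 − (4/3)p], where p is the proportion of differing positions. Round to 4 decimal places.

The sequences differ at positions 9 (T/G), 14 (G/T), 16 (C/T), 17 (A/T), 18 (G/C), 19 (A/T), 20 (G/A), 22 (A/C).
p = 8/22 = 0.363636.
d = −0.75 · ln(1 − (4/3)·0.363636) = −0.75 · ln(0.515152) = −0.75 · (-0.663293) = 0.4975.

0.4975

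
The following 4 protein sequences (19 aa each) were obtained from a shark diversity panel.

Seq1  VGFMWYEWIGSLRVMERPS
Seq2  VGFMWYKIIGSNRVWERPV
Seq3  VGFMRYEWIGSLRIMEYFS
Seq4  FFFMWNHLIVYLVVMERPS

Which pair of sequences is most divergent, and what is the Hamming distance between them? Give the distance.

Pairwise Hamming distances:
  Seq1 vs Seq2: 5
  Seq1 vs Seq3: 4
  Seq1 vs Seq4: 8
  Seq2 vs Seq3: 9
  Seq2 vs Seq4: 11
  Seq3 vs Seq4: 12
The largest is 12, between Seq3 and Seq4.

12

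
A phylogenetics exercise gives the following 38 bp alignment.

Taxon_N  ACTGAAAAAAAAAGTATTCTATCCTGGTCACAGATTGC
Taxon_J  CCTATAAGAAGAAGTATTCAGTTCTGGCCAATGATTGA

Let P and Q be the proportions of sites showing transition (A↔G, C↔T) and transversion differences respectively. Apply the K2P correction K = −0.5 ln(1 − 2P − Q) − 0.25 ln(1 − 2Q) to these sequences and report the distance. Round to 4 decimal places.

The sequences differ at positions 1 (A/C, transversion), 4 (G/A, transition), 5 (A/T, transversion), 8 (A/G, transition), 11 (A/G, transition), 20 (T/A, transversion), 21 (A/G, transition), 23 (C/T, transition), 28 (T/C, transition), 31 (C/A, transversion), 32 (A/T, transversion), 38 (C/A, transversion).
Of the 12 differences, 6 transitions and 6 transversions over 38 sites: P = 6/38 = 0.157895, Q = 6/38 = 0.157895.
d = −0.5·ln(0.526315) − 0.25·ln(0.684210) = −0.5·(-0.641855) − 0.25·(-0.379490) = 0.4158.

0.4158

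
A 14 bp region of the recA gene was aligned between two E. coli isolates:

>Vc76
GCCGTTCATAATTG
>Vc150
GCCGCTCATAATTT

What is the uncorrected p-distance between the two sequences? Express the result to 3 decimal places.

Mismatches occur at site 5 (T↔C), site 14 (G↔T).
There are 2 differences over 14 sites, so p = 2/14 = 0.143.

0.143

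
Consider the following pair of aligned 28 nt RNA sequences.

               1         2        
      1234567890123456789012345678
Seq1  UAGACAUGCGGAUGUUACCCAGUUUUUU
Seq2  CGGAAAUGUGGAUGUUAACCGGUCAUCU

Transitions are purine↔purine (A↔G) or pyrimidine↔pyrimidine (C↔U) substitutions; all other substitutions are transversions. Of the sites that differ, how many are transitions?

The sequences differ at positions 1 (U/C, transition), 2 (A/G, transition), 5 (C/A, transversion), 9 (C/U, transition), 18 (C/A, transversion), 21 (A/G, transition), 24 (U/C, transition), 25 (U/A, transversion), 27 (U/C, transition).
Of the 9 differences, 6 transitions and 3 transversions, so the answer is 6.

6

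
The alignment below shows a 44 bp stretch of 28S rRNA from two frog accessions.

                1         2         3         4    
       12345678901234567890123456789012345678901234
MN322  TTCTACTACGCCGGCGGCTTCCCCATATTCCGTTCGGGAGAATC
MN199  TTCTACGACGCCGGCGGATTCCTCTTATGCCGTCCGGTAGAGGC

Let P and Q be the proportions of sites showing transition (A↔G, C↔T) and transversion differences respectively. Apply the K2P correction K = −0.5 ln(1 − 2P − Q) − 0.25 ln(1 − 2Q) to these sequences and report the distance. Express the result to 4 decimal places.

0.2388

Differing sites — 7:T/G (Tv); 18:C/A (Tv); 23:C/T (Ti); 25:A/T (Tv); 29:T/G (Tv); 34:T/C (Ti); 38:G/T (Tv); 42:A/G (Ti); 43:T/G (Tv).
Of the 9 differences, 3 transitions and 6 transversions over 44 sites: P = 3/44 = 0.068182, Q = 6/44 = 0.136364.
d = −0.5·ln(0.727272) − 0.25·ln(0.727272) = −0.5·(-0.318455) − 0.25·(-0.318455) = 0.2388.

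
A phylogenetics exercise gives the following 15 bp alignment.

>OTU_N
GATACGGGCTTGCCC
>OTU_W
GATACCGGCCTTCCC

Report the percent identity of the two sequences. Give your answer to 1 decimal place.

The sequences differ at positions 6 (G/C), 10 (T/C), 12 (G/T).
12 of the 15 sites match, so the percent identity is 12/15 × 100 = 80.0%.

80.0%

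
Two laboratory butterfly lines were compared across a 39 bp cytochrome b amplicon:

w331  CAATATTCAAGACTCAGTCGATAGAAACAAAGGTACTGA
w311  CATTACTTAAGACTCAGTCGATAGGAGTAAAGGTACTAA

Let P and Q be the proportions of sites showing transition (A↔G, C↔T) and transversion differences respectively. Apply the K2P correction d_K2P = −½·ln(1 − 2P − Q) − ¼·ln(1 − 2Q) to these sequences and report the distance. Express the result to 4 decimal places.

0.2159

Mismatches occur at site 3 (A→T, transversion), site 6 (T→C, transition), site 8 (C→T, transition), site 25 (A→G, transition), site 27 (A→G, transition), site 28 (C→T, transition), site 38 (G→A, transition).
Of the 7 differences, 6 transitions and 1 transversion over 39 sites: P = 6/39 = 0.153846, Q = 1/39 = 0.025641.
d = −0.5·ln(0.666667) − 0.25·ln(0.948718) = −0.5·(-0.405465) − 0.25·(-0.052644) = 0.2159.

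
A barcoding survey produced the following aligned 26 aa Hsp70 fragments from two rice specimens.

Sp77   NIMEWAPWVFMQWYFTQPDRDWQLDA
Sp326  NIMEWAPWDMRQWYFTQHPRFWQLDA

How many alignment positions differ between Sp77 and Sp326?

Differing sites — 9:V/D; 10:F/M; 11:M/R; 18:P/H; 19:D/P; 21:D/F.
That gives 6 mismatches out of 26 aligned sites, so the Hamming distance is 6.

6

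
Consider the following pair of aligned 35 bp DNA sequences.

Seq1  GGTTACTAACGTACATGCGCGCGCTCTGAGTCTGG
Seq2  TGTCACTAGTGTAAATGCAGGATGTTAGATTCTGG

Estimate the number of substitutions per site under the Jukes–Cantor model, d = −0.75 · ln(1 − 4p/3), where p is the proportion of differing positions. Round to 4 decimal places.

The sequences differ at positions 1 (G/T), 4 (T/C), 9 (A/G), 10 (C/T), 14 (C/A), 19 (G/A), 20 (C/G), 22 (C/A), 23 (G/T), 24 (C/G), 26 (C/T), 27 (T/A), 30 (G/T).
p = 13/35 = 0.371429.
d = −0.75 · ln(1 − (4/3)·0.371429) = −0.75 · ln(0.504761) = −0.75 · (-0.683670) = 0.5128.

0.5128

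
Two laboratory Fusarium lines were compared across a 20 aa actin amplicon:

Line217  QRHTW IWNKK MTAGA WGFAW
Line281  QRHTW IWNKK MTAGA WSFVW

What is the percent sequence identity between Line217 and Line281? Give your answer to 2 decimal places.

90.00%

Mismatches occur at site 17 (G/S), site 19 (A/V).
18 of the 20 sites match, so the percent identity is 18/20 × 100 = 90.00%.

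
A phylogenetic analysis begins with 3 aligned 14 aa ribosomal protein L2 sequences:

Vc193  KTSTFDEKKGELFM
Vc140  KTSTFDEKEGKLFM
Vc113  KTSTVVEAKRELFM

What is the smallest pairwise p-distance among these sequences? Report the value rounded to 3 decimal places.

Pairwise Hamming distances:
  Vc193 vs Vc140: 2
  Vc193 vs Vc113: 4
  Vc140 vs Vc113: 6
The smallest is 2 mismatches, between Vc193 and Vc140; p = 2/14 = 0.143.

0.143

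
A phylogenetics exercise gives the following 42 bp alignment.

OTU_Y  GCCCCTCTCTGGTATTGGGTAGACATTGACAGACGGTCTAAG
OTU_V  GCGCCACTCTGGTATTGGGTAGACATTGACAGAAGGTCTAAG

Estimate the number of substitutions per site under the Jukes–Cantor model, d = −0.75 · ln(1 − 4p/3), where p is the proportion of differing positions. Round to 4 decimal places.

The sequences differ at positions 3 (C/G), 6 (T/A), 34 (C/A).
p = 3/42 = 0.071429.
d = −0.75 · ln(1 − (4/3)·0.071429) = −0.75 · ln(0.904761) = −0.75 · (-0.100084) = 0.0751.

0.0751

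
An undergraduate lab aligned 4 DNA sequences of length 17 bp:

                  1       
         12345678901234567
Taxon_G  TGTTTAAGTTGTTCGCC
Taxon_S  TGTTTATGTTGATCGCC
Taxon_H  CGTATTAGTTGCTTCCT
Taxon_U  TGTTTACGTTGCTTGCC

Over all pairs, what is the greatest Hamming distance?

Pairwise Hamming distances:
  Taxon_G vs Taxon_S: 2
  Taxon_G vs Taxon_H: 7
  Taxon_G vs Taxon_U: 3
  Taxon_S vs Taxon_H: 8
  Taxon_S vs Taxon_U: 3
  Taxon_H vs Taxon_U: 6
The largest is 8, between Taxon_S and Taxon_H.

8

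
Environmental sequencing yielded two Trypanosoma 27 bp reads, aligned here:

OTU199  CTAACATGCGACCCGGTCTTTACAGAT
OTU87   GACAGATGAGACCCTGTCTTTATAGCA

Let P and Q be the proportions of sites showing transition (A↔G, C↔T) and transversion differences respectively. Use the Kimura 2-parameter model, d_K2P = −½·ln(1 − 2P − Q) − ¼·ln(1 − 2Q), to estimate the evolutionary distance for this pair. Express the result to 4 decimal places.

Differing sites — 1:C/G (Tv); 2:T/A (Tv); 3:A/C (Tv); 5:C/G (Tv); 9:C/A (Tv); 15:G/T (Tv); 23:C/T (Ti); 26:A/C (Tv); 27:T/A (Tv).
Of the 9 differences, 1 transition and 8 transversions over 27 sites: P = 1/27 = 0.037037, Q = 8/27 = 0.296296.
d = −0.5·ln(0.629630) − 0.25·ln(0.407408) = −0.5·(-0.462623) − 0.25·(-0.897940) = 0.4558.

0.4558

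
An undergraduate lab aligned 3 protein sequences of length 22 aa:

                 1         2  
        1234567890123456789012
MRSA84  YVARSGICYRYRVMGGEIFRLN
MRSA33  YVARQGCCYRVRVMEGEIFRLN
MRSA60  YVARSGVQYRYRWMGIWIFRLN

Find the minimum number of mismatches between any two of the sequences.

4

Pairwise Hamming distances:
  MRSA84 vs MRSA33: 4
  MRSA84 vs MRSA60: 5
  MRSA33 vs MRSA60: 8
The smallest is 4, between MRSA84 and MRSA33.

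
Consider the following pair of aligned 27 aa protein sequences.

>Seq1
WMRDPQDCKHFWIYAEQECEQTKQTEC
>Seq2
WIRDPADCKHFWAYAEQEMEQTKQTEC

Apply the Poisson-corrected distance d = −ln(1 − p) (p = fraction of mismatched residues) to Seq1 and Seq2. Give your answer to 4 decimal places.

The sequences differ at positions 2 (M/I), 6 (Q/A), 13 (I/A), 19 (C/M).
p = 4/27 = 0.148148.
d = −ln(1 − 0.148148) = −ln(0.851852) = 0.1603.

0.1603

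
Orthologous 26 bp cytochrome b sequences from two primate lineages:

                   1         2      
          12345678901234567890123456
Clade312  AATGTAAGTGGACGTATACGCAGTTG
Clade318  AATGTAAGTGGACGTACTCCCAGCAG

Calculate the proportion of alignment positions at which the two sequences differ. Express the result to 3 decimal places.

The sequences differ at positions 17 (T/C), 18 (A/T), 20 (G/C), 24 (T/C), 25 (T/A).
There are 5 differences over 26 sites, so p = 5/26 = 0.192.

0.192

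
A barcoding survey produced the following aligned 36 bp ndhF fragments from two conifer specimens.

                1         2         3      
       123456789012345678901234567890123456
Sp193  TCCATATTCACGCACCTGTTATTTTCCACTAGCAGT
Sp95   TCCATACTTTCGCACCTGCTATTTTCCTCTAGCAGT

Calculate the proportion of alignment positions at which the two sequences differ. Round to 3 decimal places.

Differing sites — 7:T/C; 9:C/T; 10:A/T; 19:T/C; 28:A/T.
There are 5 differences over 36 sites, so p = 5/36 = 0.139.

0.139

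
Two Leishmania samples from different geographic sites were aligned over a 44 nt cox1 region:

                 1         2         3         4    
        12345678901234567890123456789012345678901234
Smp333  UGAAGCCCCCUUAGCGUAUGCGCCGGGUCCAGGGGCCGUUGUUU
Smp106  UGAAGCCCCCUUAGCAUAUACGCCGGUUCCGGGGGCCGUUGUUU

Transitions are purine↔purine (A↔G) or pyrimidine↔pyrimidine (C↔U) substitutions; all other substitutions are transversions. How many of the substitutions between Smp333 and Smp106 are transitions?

The sequences differ at positions 16 (G/A, transition), 20 (G/A, transition), 27 (G/U, transversion), 31 (A/G, transition).
Of the 4 differences, 3 transitions and 1 transversion, so the answer is 3.

3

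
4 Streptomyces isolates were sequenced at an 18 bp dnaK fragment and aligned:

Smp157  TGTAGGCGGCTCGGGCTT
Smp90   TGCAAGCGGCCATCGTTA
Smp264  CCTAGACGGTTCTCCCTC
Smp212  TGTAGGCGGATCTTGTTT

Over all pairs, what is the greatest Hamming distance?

Pairwise Hamming distances:
  Smp157 vs Smp90: 8
  Smp157 vs Smp264: 8
  Smp157 vs Smp212: 4
  Smp90 vs Smp264: 11
  Smp90 vs Smp212: 7
  Smp264 vs Smp212: 8
The largest is 11, between Smp90 and Smp264.

11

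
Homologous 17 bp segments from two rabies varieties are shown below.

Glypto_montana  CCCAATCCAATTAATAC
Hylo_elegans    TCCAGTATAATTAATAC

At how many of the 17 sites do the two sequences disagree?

4

Mismatches occur at site 1 (C/T), site 5 (A/G), site 7 (C/A), site 8 (C/T).
That gives 4 mismatches out of 17 aligned sites, so the Hamming distance is 4.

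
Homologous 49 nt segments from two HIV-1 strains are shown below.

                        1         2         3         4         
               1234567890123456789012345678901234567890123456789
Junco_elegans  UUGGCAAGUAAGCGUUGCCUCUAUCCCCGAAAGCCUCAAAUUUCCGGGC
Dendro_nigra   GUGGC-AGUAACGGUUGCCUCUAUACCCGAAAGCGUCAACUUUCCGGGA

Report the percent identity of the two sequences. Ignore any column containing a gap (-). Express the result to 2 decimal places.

Excluding the 1 gap column leaves 48 comparable sites.
Mismatches occur at site 1 (U↔G), site 12 (G↔C), site 13 (C↔G), site 25 (C↔A), site 35 (C↔G), site 40 (A↔C), site 49 (C↔A).
41 of the 48 comparable sites match, so the percent identity is 41/48 × 100 = 85.42%.

85.42%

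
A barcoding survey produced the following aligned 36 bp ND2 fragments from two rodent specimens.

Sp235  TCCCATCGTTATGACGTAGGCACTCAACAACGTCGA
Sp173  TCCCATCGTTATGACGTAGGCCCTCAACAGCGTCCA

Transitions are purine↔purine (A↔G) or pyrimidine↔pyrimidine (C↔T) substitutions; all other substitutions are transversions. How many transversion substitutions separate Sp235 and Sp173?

2

The sequences differ at positions 22 (A/C, transversion), 30 (A/G, transition), 35 (G/C, transversion).
Of the 3 differences, 1 transition and 2 transversions, so the answer is 2.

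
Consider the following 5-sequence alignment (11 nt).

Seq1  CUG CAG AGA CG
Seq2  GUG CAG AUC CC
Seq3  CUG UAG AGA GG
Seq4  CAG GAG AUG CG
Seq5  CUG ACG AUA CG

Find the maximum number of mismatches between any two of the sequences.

6

Pairwise Hamming distances:
  Seq1 vs Seq2: 4
  Seq1 vs Seq3: 2
  Seq1 vs Seq4: 4
  Seq1 vs Seq5: 3
  Seq2 vs Seq3: 6
  Seq2 vs Seq4: 5
  Seq2 vs Seq5: 5
  Seq3 vs Seq4: 5
  Seq3 vs Seq5: 4
  Seq4 vs Seq5: 4
The largest is 6, between Seq2 and Seq3.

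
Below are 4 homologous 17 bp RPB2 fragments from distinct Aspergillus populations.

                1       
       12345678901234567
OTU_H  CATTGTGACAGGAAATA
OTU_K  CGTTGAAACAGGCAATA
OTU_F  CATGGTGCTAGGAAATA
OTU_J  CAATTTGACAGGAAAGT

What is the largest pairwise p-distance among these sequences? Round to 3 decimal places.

Pairwise Hamming distances:
  OTU_H vs OTU_K: 4
  OTU_H vs OTU_F: 3
  OTU_H vs OTU_J: 4
  OTU_K vs OTU_F: 7
  OTU_K vs OTU_J: 8
  OTU_F vs OTU_J: 7
The largest is 8 mismatches, between OTU_K and OTU_J; p = 8/17 = 0.471.

0.471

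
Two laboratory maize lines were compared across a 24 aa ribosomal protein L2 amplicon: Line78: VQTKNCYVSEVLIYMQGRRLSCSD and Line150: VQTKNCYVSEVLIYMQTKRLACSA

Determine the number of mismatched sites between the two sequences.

4

Differing sites — 17:G/T; 18:R/K; 21:S/A; 24:D/A.
That gives 4 mismatches out of 24 aligned sites, so the Hamming distance is 4.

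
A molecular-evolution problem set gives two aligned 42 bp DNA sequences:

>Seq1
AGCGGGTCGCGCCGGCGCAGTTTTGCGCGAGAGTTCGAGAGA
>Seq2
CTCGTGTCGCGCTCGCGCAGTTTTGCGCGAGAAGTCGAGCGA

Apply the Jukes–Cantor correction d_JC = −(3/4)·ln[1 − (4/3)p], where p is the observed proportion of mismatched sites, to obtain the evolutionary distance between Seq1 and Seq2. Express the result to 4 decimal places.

0.2197

Differing sites — 1:A/C; 2:G/T; 5:G/T; 13:C/T; 14:G/C; 33:G/A; 34:T/G; 40:A/C.
p = 8/42 = 0.190476.
d = −0.75 · ln(1 − (4/3)·0.190476) = −0.75 · ln(0.746032) = −0.75 · (-0.292987) = 0.2197.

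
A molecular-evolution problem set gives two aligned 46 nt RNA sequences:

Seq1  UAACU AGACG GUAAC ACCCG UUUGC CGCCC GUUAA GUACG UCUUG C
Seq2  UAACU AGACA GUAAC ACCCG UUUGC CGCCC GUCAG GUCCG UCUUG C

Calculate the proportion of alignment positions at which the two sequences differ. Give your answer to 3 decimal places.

0.087

Differing sites — 10:G/A; 33:U/C; 35:A/G; 38:A/C.
There are 4 differences over 46 sites, so p = 4/46 = 0.087.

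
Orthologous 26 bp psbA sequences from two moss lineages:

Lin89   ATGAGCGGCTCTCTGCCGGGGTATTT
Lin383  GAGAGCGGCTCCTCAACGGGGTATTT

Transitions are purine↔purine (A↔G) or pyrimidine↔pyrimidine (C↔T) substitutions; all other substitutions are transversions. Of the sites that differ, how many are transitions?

Differing sites — 1:A/G (Ti); 2:T/A (Tv); 12:T/C (Ti); 13:C/T (Ti); 14:T/C (Ti); 15:G/A (Ti); 16:C/A (Tv).
Of the 7 differences, 5 transitions and 2 transversions, so the answer is 5.

5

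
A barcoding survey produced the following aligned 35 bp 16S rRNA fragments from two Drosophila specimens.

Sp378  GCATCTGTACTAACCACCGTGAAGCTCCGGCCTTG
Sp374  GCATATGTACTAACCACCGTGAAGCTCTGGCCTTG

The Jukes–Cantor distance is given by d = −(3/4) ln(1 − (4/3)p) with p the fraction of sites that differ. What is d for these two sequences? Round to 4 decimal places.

0.0594

The sequences differ at positions 5 (C/A), 28 (C/T).
p = 2/35 = 0.057143.
d = −0.75 · ln(1 − (4/3)·0.057143) = −0.75 · ln(0.923809) = −0.75 · (-0.079250) = 0.0594.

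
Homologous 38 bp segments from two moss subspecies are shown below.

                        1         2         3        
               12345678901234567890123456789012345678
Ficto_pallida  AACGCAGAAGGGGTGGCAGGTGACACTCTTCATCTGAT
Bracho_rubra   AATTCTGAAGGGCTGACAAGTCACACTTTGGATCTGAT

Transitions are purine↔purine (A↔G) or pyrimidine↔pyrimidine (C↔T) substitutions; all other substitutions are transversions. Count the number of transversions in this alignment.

The sequences differ at positions 3 (C/T, transition), 4 (G/T, transversion), 6 (A/T, transversion), 13 (G/C, transversion), 16 (G/A, transition), 19 (G/A, transition), 22 (G/C, transversion), 28 (C/T, transition), 30 (T/G, transversion), 31 (C/G, transversion).
Of the 10 differences, 4 transitions and 6 transversions, so the answer is 6.

6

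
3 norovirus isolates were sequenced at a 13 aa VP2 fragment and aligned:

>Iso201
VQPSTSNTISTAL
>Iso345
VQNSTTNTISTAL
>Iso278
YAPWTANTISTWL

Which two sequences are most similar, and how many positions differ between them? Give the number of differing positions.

2

Pairwise Hamming distances:
  Iso201 vs Iso345: 2
  Iso201 vs Iso278: 5
  Iso345 vs Iso278: 6
The smallest is 2, between Iso201 and Iso345.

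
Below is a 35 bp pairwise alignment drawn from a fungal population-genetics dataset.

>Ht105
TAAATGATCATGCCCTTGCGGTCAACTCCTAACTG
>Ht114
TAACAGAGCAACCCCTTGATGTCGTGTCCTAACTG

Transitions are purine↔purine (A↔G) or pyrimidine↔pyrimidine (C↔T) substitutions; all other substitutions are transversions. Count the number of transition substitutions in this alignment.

Differing sites — 4:A/C (Tv); 5:T/A (Tv); 8:T/G (Tv); 11:T/A (Tv); 12:G/C (Tv); 19:C/A (Tv); 20:G/T (Tv); 24:A/G (Ti); 25:A/T (Tv); 26:C/G (Tv).
Of the 10 differences, 1 transition and 9 transversions, so the answer is 1.

1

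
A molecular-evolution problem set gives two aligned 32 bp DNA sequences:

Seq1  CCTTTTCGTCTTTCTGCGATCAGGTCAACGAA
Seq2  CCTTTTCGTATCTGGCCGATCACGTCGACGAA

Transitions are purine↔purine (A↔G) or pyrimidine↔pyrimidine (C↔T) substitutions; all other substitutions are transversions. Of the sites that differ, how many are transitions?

2

Differing sites — 10:C/A (Tv); 12:T/C (Ti); 14:C/G (Tv); 15:T/G (Tv); 16:G/C (Tv); 23:G/C (Tv); 27:A/G (Ti).
Of the 7 differences, 2 transitions and 5 transversions, so the answer is 2.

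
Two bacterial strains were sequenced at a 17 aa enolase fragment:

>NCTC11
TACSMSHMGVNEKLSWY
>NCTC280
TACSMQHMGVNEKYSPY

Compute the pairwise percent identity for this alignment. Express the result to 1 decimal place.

82.4%

Differing sites — 6:S/Q; 14:L/Y; 16:W/P.
14 of the 17 sites match, so the percent identity is 14/17 × 100 = 82.4%.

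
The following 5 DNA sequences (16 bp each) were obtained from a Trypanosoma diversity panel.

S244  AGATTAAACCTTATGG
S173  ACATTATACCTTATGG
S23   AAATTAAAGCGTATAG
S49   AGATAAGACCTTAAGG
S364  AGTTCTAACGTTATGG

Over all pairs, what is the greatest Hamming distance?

8

Pairwise Hamming distances:
  S244 vs S173: 2
  S244 vs S23: 4
  S244 vs S49: 3
  S244 vs S364: 4
  S173 vs S23: 5
  S173 vs S49: 4
  S173 vs S364: 6
  S23 vs S49: 7
  S23 vs S364: 8
  S49 vs S364: 6
The largest is 8, between S23 and S364.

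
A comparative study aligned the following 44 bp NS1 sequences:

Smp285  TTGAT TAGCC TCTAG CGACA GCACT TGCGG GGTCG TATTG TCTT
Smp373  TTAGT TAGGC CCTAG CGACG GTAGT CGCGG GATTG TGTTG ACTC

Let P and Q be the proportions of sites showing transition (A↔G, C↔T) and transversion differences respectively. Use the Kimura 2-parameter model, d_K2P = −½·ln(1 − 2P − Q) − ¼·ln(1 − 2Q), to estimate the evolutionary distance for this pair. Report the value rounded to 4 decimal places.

Mismatches occur at site 3 (G→A, transition), site 4 (A→G, transition), site 9 (C→G, transversion), site 11 (T→C, transition), site 20 (A→G, transition), site 22 (C→T, transition), site 24 (C→G, transversion), site 26 (T→C, transition), site 32 (G→A, transition), site 34 (C→T, transition), site 37 (A→G, transition), site 41 (T→A, transversion), site 44 (T→C, transition).
Of the 13 differences, 10 transitions and 3 transversions over 44 sites: P = 10/44 = 0.227273, Q = 3/44 = 0.068182.
d = −0.5·ln(0.477272) − 0.25·ln(0.863636) = −0.5·(-0.739669) − 0.25·(-0.146604) = 0.4065.

0.4065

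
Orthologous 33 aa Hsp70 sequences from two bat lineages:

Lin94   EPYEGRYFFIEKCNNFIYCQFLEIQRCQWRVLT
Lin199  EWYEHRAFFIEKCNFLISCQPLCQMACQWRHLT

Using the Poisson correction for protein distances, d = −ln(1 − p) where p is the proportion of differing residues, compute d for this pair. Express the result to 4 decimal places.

Differing sites — 2:P/W; 5:G/H; 7:Y/A; 15:N/F; 16:F/L; 18:Y/S; 21:F/P; 23:E/C; 24:I/Q; 25:Q/M; 26:R/A; 31:V/H.
p = 12/33 = 0.363636.
d = −ln(1 − 0.363636) = −ln(0.636364) = 0.4520.

0.4520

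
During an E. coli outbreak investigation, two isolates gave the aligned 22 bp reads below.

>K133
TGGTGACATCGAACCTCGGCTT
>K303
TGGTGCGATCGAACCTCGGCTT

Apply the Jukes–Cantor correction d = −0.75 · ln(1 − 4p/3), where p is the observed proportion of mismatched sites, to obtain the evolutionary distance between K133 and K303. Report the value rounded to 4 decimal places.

Mismatches occur at site 6 (A/C), site 7 (C/G).
p = 2/22 = 0.090909.
d = −0.75 · ln(1 − (4/3)·0.090909) = −0.75 · ln(0.878788) = −0.75 · (-0.129212) = 0.0969.

0.0969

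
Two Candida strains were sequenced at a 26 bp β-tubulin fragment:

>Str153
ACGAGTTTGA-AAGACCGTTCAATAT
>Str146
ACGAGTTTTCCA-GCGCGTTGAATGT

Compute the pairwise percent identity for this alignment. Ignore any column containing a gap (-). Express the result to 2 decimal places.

75.00%

Excluding the 2 gap columns leaves 24 comparable sites.
Differing sites — 9:G/T; 10:A/C; 15:A/C; 16:C/G; 21:C/G; 25:A/G.
18 of the 24 comparable sites match, so the percent identity is 18/24 × 100 = 75.00%.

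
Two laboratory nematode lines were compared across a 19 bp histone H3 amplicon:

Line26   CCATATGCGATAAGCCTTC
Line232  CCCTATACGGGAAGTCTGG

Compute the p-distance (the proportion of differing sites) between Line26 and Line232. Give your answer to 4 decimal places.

Differing sites — 3:A/C; 7:G/A; 10:A/G; 11:T/G; 15:C/T; 18:T/G; 19:C/G.
There are 7 differences over 19 sites, so p = 7/19 = 0.3684.

0.3684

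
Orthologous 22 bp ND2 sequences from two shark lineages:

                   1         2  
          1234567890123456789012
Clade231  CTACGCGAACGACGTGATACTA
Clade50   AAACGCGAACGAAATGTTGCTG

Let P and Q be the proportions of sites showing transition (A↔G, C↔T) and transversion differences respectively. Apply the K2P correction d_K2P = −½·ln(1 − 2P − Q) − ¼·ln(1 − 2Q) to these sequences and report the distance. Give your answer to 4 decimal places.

Mismatches occur at site 1 (C↔A, transversion), site 2 (T↔A, transversion), site 13 (C↔A, transversion), site 14 (G↔A, transition), site 17 (A↔T, transversion), site 19 (A↔G, transition), site 22 (A↔G, transition).
Of the 7 differences, 3 transitions and 4 transversions over 22 sites: P = 3/22 = 0.136364, Q = 4/22 = 0.181818.
d = −0.5·ln(0.545454) − 0.25·ln(0.636364) = −0.5·(-0.606137) − 0.25·(-0.451985) = 0.4161.

0.4161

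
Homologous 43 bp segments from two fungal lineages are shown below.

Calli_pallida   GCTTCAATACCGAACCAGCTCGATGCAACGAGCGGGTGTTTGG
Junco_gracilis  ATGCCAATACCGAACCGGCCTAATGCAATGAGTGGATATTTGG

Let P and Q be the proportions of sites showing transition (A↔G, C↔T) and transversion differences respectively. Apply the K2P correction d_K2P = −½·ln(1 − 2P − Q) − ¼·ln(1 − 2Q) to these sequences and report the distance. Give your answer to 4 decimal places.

Differing sites — 1:G/A (Ti); 2:C/T (Ti); 3:T/G (Tv); 4:T/C (Ti); 17:A/G (Ti); 20:T/C (Ti); 21:C/T (Ti); 22:G/A (Ti); 29:C/T (Ti); 33:C/T (Ti); 36:G/A (Ti); 38:G/A (Ti).
Of the 12 differences, 11 transitions and 1 transversion over 43 sites: P = 11/43 = 0.255814, Q = 1/43 = 0.023256.
d = −0.5·ln(0.465116) − 0.25·ln(0.953488) = −0.5·(-0.765468) − 0.25·(-0.047628) = 0.3946.

0.3946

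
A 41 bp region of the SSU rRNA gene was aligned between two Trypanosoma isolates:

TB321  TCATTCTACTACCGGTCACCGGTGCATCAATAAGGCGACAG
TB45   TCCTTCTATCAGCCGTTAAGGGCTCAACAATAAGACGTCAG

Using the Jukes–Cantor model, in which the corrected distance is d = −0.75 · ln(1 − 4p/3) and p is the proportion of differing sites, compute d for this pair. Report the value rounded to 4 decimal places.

Differing sites — 3:A/C; 9:C/T; 10:T/C; 12:C/G; 14:G/C; 17:C/T; 19:C/A; 20:C/G; 23:T/C; 24:G/T; 27:T/A; 35:G/A; 38:A/T.
p = 13/41 = 0.317073.
d = −0.75 · ln(1 − (4/3)·0.317073) = −0.75 · ln(0.577236) = −0.75 · (-0.549504) = 0.4121.

0.4121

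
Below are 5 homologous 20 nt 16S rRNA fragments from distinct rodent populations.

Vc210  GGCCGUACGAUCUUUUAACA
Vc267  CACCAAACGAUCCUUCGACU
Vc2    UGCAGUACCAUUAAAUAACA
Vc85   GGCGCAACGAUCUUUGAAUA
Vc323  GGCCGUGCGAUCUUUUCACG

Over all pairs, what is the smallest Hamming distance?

3

Pairwise Hamming distances:
  Vc210 vs Vc267: 8
  Vc210 vs Vc2: 7
  Vc210 vs Vc85: 5
  Vc210 vs Vc323: 3
  Vc267 vs Vc2: 13
  Vc267 vs Vc85: 9
  Vc267 vs Vc323: 9
  Vc2 vs Vc85: 11
  Vc2 vs Vc323: 10
  Vc85 vs Vc323: 8
The smallest is 3, between Vc210 and Vc323.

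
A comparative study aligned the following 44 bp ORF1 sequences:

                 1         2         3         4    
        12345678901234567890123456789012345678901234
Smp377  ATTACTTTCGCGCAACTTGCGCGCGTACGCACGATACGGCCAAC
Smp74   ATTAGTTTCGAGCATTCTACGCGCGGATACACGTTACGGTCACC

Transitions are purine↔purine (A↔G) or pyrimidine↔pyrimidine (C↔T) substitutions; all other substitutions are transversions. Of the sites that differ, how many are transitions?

6

Mismatches occur at site 5 (C/G, transversion), site 11 (C/A, transversion), site 15 (A/T, transversion), site 16 (C/T, transition), site 17 (T/C, transition), site 19 (G/A, transition), site 26 (T/G, transversion), site 28 (C/T, transition), site 29 (G/A, transition), site 34 (A/T, transversion), site 40 (C/T, transition), site 43 (A/C, transversion).
Of the 12 differences, 6 transitions and 6 transversions, so the answer is 6.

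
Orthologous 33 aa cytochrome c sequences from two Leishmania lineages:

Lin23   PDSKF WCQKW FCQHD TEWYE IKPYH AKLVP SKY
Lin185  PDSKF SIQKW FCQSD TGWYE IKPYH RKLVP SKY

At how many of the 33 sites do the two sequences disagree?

Differing sites — 6:W/S; 7:C/I; 14:H/S; 17:E/G; 26:A/R.
That gives 5 mismatches out of 33 aligned sites, so the Hamming distance is 5.

5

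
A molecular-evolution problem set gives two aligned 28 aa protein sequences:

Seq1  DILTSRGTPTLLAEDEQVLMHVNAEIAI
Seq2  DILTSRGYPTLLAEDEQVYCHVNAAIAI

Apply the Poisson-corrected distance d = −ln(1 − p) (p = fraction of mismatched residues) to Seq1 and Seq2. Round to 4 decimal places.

0.1542

Mismatches occur at site 8 (T/Y), site 19 (L/Y), site 20 (M/C), site 25 (E/A).
p = 4/28 = 0.142857.
d = −ln(1 − 0.142857) = −ln(0.857143) = 0.1542.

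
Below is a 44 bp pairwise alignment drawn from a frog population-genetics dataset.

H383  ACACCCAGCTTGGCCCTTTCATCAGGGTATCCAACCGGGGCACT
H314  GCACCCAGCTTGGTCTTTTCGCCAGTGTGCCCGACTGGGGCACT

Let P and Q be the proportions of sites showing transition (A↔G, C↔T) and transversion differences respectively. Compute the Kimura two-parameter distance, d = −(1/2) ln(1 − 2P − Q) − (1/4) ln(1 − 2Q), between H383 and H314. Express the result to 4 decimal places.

Mismatches occur at site 1 (A↔G, transition), site 14 (C↔T, transition), site 16 (C↔T, transition), site 21 (A↔G, transition), site 22 (T↔C, transition), site 26 (G↔T, transversion), site 29 (A↔G, transition), site 30 (T↔C, transition), site 33 (A↔G, transition), site 36 (C↔T, transition).
Of the 10 differences, 9 transitions and 1 transversion over 44 sites: P = 9/44 = 0.204545, Q = 1/44 = 0.022727.
d = −0.5·ln(0.568183) − 0.25·ln(0.954546) = −0.5·(-0.565312) − 0.25·(-0.046519) = 0.2943.

0.2943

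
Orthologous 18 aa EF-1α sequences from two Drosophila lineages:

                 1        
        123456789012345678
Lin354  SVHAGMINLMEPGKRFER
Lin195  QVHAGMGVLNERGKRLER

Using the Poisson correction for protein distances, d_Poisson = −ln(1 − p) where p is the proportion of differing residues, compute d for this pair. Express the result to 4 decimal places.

0.4055

Mismatches occur at site 1 (S→Q), site 7 (I→G), site 8 (N→V), site 10 (M→N), site 12 (P→R), site 16 (F→L).
p = 6/18 = 0.333333.
d = −ln(1 − 0.333333) = −ln(0.666667) = 0.4055.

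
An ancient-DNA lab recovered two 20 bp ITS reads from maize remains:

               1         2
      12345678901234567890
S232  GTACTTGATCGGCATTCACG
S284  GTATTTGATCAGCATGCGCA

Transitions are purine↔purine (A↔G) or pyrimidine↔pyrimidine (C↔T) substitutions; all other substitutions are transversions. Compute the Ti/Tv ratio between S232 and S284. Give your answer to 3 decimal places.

Mismatches occur at site 4 (C/T, transition), site 11 (G/A, transition), site 16 (T/G, transversion), site 18 (A/G, transition), site 20 (G/A, transition).
Of the 5 differences, 4 transitions and 1 transversion, so Ti/Tv = 4/1 = 4.000.

4.000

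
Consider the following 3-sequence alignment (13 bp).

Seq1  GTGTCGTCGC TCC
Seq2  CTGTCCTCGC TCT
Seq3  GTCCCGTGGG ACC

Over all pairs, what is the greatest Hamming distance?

8

Pairwise Hamming distances:
  Seq1 vs Seq2: 3
  Seq1 vs Seq3: 5
  Seq2 vs Seq3: 8
The largest is 8, between Seq2 and Seq3.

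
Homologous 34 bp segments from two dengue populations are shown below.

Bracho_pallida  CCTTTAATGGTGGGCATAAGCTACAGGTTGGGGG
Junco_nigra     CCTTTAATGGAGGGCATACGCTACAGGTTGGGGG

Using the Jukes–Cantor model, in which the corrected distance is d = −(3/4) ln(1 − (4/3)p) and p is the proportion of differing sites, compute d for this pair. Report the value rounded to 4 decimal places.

0.0613

The sequences differ at positions 11 (T/A), 19 (A/C).
p = 2/34 = 0.058824.
d = −0.75 · ln(1 − (4/3)·0.058824) = −0.75 · ln(0.921568) = −0.75 · (-0.081679) = 0.0613.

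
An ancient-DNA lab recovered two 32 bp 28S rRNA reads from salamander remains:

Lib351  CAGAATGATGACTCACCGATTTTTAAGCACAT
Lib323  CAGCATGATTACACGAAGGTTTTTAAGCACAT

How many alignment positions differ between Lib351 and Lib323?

7

Mismatches occur at site 4 (A↔C), site 10 (G↔T), site 13 (T↔A), site 15 (A↔G), site 16 (C↔A), site 17 (C↔A), site 19 (A↔G).
That gives 7 mismatches out of 32 aligned sites, so the Hamming distance is 7.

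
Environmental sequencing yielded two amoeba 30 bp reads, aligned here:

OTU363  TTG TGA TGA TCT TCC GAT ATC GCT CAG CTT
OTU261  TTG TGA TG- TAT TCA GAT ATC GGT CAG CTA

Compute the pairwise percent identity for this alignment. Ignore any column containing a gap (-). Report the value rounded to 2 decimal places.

86.21%

Excluding the 1 gap column leaves 29 comparable sites.
Mismatches occur at site 11 (C↔A), site 15 (C↔A), site 23 (C↔G), site 30 (T↔A).
25 of the 29 comparable sites match, so the percent identity is 25/29 × 100 = 86.21%.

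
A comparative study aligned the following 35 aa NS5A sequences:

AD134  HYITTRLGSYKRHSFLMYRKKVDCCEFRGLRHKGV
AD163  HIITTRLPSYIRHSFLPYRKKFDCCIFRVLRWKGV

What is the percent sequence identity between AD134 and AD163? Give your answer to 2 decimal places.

77.14%

The sequences differ at positions 2 (Y/I), 8 (G/P), 11 (K/I), 17 (M/P), 22 (V/F), 26 (E/I), 29 (G/V), 32 (H/W).
27 of the 35 sites match, so the percent identity is 27/35 × 100 = 77.14%.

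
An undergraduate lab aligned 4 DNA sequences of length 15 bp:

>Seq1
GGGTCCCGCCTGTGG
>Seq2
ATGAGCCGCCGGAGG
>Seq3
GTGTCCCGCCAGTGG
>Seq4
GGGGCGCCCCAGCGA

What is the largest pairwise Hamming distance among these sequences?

Pairwise Hamming distances:
  Seq1 vs Seq2: 6
  Seq1 vs Seq3: 2
  Seq1 vs Seq4: 6
  Seq2 vs Seq3: 5
  Seq2 vs Seq4: 9
  Seq3 vs Seq4: 6
The largest is 9, between Seq2 and Seq4.

9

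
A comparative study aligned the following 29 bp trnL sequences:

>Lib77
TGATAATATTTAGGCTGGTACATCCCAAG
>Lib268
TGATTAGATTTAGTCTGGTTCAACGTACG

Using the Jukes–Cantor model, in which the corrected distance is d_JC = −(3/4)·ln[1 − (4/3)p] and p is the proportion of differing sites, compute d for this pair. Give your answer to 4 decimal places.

0.3439

Differing sites — 5:A/T; 7:T/G; 14:G/T; 20:A/T; 23:T/A; 25:C/G; 26:C/T; 28:A/C.
p = 8/29 = 0.275862.
d = −0.75 · ln(1 − (4/3)·0.275862) = −0.75 · ln(0.632184) = −0.75 · (-0.458575) = 0.3439.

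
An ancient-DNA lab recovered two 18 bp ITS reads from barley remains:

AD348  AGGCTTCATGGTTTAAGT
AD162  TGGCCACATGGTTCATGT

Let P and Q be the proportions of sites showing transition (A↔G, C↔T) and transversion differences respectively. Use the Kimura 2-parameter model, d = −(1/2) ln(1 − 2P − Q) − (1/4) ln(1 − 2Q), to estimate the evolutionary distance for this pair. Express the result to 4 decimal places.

0.3476

Differing sites — 1:A/T (Tv); 5:T/C (Ti); 6:T/A (Tv); 14:T/C (Ti); 16:A/T (Tv).
Of the 5 differences, 2 transitions and 3 transversions over 18 sites: P = 2/18 = 0.111111, Q = 3/18 = 0.166667.
d = −0.5·ln(0.611111) − 0.25·ln(0.666666) = −0.5·(-0.492477) − 0.25·(-0.405466) = 0.3476.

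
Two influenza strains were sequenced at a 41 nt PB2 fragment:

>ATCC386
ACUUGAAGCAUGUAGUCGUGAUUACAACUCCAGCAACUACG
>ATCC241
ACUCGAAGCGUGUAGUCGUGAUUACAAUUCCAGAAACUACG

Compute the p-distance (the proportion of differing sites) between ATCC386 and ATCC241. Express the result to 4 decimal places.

0.0976

Differing sites — 4:U/C; 10:A/G; 28:C/U; 34:C/A.
There are 4 differences over 41 sites, so p = 4/41 = 0.0976.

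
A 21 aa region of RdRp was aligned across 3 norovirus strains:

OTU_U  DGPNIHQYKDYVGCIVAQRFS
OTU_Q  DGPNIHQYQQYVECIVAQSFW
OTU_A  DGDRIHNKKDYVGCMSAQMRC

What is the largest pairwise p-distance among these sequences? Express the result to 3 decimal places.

0.571

Pairwise Hamming distances:
  OTU_U vs OTU_Q: 5
  OTU_U vs OTU_A: 9
  OTU_Q vs OTU_A: 12
The largest is 12 mismatches, between OTU_Q and OTU_A; p = 12/21 = 0.571.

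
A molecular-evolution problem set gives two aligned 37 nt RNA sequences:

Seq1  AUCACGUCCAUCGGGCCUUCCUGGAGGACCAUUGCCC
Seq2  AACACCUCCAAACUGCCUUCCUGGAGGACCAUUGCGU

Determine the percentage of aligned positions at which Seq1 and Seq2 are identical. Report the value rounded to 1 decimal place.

78.4%

Mismatches occur at site 2 (U/A), site 6 (G/C), site 11 (U/A), site 12 (C/A), site 13 (G/C), site 14 (G/U), site 36 (C/G), site 37 (C/U).
29 of the 37 sites match, so the percent identity is 29/37 × 100 = 78.4%.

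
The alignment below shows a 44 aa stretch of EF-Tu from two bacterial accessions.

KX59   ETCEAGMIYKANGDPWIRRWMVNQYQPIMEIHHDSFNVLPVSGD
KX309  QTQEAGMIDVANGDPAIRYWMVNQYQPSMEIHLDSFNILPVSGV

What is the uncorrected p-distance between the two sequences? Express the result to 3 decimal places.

0.227

Differing sites — 1:E/Q; 3:C/Q; 9:Y/D; 10:K/V; 16:W/A; 19:R/Y; 28:I/S; 33:H/L; 38:V/I; 44:D/V.
There are 10 differences over 44 sites, so p = 10/44 = 0.227.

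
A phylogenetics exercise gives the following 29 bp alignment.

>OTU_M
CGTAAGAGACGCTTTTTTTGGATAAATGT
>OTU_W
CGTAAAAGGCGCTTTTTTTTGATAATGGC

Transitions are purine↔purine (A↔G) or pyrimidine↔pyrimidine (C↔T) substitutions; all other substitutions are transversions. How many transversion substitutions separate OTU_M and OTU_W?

Mismatches occur at site 6 (G→A, transition), site 9 (A→G, transition), site 20 (G→T, transversion), site 26 (A→T, transversion), site 27 (T→G, transversion), site 29 (T→C, transition).
Of the 6 differences, 3 transitions and 3 transversions, so the answer is 3.

3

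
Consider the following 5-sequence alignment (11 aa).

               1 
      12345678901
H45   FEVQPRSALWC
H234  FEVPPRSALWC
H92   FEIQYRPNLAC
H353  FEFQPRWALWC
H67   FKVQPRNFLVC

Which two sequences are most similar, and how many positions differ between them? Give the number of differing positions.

Pairwise Hamming distances:
  H45 vs H234: 1
  H45 vs H92: 5
  H45 vs H353: 2
  H45 vs H67: 4
  H234 vs H92: 6
  H234 vs H353: 3
  H234 vs H67: 5
  H92 vs H353: 5
  H92 vs H67: 6
  H353 vs H67: 5
The smallest is 1, between H45 and H234.

1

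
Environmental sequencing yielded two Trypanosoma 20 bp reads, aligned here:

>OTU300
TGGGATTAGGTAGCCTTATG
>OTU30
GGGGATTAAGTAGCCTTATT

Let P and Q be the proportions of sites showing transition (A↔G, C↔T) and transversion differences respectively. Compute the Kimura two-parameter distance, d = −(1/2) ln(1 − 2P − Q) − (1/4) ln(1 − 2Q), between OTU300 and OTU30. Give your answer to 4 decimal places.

0.1674

The sequences differ at positions 1 (T/G, transversion), 9 (G/A, transition), 20 (G/T, transversion).
Of the 3 differences, 1 transition and 2 transversions over 20 sites: P = 1/20 = 0.050000, Q = 2/20 = 0.100000.
d = −0.5·ln(0.800000) − 0.25·ln(0.800000) = −0.5·(-0.223144) − 0.25·(-0.223144) = 0.1674.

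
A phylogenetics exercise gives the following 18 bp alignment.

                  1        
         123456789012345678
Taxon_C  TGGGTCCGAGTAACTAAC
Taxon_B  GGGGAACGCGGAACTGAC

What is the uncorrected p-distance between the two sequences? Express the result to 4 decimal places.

Mismatches occur at site 1 (T/G), site 5 (T/A), site 6 (C/A), site 9 (A/C), site 11 (T/G), site 16 (A/G).
There are 6 differences over 18 sites, so p = 6/18 = 0.3333.

0.3333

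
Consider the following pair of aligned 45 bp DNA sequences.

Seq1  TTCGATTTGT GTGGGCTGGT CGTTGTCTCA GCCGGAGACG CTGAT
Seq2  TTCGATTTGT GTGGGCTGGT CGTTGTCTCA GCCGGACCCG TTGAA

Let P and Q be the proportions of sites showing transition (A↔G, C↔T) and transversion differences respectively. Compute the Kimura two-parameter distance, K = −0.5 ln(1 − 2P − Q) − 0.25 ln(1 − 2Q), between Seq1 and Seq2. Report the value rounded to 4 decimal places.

The sequences differ at positions 37 (G/C, transversion), 38 (A/C, transversion), 41 (C/T, transition), 45 (T/A, transversion).
Of the 4 differences, 1 transition and 3 transversions over 45 sites: P = 1/45 = 0.022222, Q = 3/45 = 0.066667.
d = −0.5·ln(0.888889) − 0.25·ln(0.866666) = −0.5·(-0.117783) − 0.25·(-0.143102) = 0.0947.

0.0947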